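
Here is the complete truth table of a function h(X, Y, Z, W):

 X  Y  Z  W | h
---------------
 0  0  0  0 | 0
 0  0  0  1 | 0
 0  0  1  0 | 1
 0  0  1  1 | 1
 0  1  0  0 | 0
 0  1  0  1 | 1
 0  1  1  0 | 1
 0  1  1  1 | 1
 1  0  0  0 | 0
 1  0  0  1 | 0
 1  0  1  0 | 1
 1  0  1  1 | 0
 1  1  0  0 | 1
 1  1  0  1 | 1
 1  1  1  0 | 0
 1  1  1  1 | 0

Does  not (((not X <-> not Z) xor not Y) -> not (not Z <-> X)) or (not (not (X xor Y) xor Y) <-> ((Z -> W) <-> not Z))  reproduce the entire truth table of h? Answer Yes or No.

Evaluate not (((not X <-> not Z) xor not Y) -> not (not Z <-> X)) or (not (not (X xor Y) xor Y) <-> ((Z -> W) <-> not Z)) on each row and compare to h:
  X=0, Y=0, Z=0, W=0: formula gives 0, h = 0 ✓
  X=0, Y=0, Z=0, W=1: formula gives 0, h = 0 ✓
  X=0, Y=0, Z=1, W=0: formula gives 1, h = 1 ✓
  X=0, Y=0, Z=1, W=1: formula gives 1, h = 1 ✓
  …
  X=0, Y=1, Z=0, W=1: formula gives 0, but h = 1 ✗
Since they disagree at (0,1,0,1), the expression is not a correct formula for h.

No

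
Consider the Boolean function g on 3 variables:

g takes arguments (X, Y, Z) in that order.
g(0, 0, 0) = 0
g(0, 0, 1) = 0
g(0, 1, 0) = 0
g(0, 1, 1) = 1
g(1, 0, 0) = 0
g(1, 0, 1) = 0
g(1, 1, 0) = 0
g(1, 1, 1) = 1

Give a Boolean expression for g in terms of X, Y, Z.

g=1 on 2 inputs: (0,1,1), (1,1,1). Reading each as a conjunction of literals (¬X·Y·Z, X·Y·Z) and taking the OR gives the canonical DNF.

g(X, Y, Z) = ((not X and Y) and Z) or ((X and Y) and Z)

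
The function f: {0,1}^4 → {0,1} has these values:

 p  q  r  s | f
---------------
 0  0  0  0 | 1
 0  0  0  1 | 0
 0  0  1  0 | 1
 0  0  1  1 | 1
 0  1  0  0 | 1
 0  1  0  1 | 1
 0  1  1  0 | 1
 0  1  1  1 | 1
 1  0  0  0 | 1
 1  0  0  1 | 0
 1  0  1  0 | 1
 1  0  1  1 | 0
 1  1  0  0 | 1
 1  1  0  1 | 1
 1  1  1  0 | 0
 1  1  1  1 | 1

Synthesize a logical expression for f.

f(p, q, r, s) = ¬((((((¬p ∧ ¬q) ∧ ¬r) ∧ s) ∨ (((p ∧ ¬q) ∧ ¬r) ∧ s)) ∨ (((p ∧ ¬q) ∧ r) ∧ s)) ∨ (((p ∧ q) ∧ r) ∧ ¬s))

There are just 4 zero rows: (0,0,0,1), (1,0,0,1), (1,0,1,1), (1,1,1,0). Their minterms are ¬p·¬q·¬r·s, p·¬q·¬r·s, p·¬q·r·s, p·q·r·¬s; the OR of those covers precisely the 0-outputs, and negating it yields f.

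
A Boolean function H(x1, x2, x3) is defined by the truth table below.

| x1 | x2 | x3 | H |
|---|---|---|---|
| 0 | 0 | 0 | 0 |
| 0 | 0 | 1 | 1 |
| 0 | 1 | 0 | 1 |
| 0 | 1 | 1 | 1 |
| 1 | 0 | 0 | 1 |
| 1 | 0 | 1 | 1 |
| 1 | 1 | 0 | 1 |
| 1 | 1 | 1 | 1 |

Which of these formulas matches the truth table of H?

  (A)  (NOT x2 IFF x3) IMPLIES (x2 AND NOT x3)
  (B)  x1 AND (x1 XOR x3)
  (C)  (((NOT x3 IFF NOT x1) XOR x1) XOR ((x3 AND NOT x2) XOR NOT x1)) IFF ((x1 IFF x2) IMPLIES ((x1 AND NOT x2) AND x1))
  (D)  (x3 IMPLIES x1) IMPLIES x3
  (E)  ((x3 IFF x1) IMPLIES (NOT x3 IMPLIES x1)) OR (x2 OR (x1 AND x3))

E

(A) disagrees with H on (0,0,0) (formula → 1, table → 0); rule it out.
(B) disagrees with H on (0,0,1) (formula → 0, table → 1); rule it out.
(C) disagrees with H on (0,0,0) (formula → 1, table → 0); rule it out.
(D) disagrees with H on (0,1,0) (formula → 0, table → 1); rule it out.
Only (E) survives; checking it on all 8 rows confirms it matches H.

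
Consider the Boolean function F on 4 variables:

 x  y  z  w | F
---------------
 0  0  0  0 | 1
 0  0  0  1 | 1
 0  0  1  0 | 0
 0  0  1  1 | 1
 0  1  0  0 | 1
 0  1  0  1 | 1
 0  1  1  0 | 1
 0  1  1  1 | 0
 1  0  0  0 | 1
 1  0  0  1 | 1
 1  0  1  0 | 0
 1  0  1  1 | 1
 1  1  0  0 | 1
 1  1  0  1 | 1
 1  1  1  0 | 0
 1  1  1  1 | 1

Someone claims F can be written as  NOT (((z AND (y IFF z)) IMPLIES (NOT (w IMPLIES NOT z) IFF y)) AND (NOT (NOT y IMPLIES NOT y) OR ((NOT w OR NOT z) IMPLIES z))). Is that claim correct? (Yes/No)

No

Test each input against both F and the formula:
  x=0, y=0, z=0, w=0: formula gives 1, F = 1 ✓
  x=0, y=0, z=0, w=1: formula gives 1, F = 1 ✓
  x=0, y=0, z=1, w=0: formula gives 0, F = 0 ✓
  x=0, y=0, z=1, w=1: formula gives 0, but F = 1 ✗
A single disagreement suffices: at (0,0,1,1) they differ, so the formula does not compute F.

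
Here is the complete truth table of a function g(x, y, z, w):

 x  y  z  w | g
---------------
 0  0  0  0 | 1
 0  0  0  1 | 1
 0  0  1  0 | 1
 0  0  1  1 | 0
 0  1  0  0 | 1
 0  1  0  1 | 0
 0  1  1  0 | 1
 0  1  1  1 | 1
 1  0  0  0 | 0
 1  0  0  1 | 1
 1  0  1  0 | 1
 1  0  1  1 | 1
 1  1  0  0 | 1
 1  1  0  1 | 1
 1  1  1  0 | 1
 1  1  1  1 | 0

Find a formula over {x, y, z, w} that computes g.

g(x, y, z, w) = ((((((x' · y') · z) · w) + (((x' · y) · z') · w)) + (((x · y') · z') · w')) + (((x · y) · z) · w))'

There are just 4 zero rows: (0,0,1,1), (0,1,0,1), (1,0,0,0), (1,1,1,1). Their minterms are ¬x·¬y·z·w, ¬x·y·¬z·w, x·¬y·¬z·¬w, x·y·z·w; the OR of those covers precisely the 0-outputs, and negating it yields g.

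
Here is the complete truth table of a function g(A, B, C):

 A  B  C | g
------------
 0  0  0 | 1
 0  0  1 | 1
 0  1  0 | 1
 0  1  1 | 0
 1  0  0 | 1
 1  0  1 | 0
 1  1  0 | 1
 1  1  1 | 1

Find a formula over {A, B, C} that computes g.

g(A, B, C) = ~(((~A & B) & C) | ((A & ~B) & C))

There are just 2 zero rows: (0,1,1), (1,0,1). Their minterms are ¬A·B·C, A·¬B·C; the OR of those covers precisely the 0-outputs, and negating it yields g.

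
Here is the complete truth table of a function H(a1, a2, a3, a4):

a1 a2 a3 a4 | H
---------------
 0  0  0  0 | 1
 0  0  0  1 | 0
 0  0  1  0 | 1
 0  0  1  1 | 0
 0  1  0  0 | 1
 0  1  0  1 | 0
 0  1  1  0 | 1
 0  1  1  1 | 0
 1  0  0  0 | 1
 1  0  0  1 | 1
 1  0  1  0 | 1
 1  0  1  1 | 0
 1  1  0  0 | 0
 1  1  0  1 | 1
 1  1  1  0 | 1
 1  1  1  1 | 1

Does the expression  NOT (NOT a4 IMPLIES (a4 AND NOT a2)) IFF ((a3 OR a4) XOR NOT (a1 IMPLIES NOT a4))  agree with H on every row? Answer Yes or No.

No

Evaluate NOT (NOT a4 IMPLIES (a4 AND NOT a2)) IFF ((a3 OR a4) XOR NOT (a1 IMPLIES NOT a4)) on each row and compare to H:
  a1=0, a2=0, a3=0, a4=0: formula gives 0, but H = 1 ✗
A single disagreement suffices: at (0,0,0,0) they differ, so the formula does not compute H.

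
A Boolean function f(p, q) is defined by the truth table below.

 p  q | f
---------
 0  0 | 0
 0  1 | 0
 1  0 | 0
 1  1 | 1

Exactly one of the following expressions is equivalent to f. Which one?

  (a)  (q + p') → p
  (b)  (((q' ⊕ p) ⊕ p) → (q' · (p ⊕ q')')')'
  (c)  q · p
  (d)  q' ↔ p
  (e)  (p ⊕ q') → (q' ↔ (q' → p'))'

c

(a) fails at (1,0): the formula yields 1, f is 0.
(b) fails at (1,0): the formula yields 1, f is 0.
(d) fails at (0,1): the formula yields 1, f is 0.
(e) fails at (0,1): the formula yields 1, f is 0.
That leaves (c). Evaluating it on every row reproduces the table of f exactly.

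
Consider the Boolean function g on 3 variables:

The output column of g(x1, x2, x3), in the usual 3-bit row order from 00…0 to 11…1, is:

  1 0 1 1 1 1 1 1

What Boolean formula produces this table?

g(x1, x2, x3) = ((x1' · x2') · x3)'

g is 0 on exactly one input, (0,0,1), whose minterm is ¬x1·¬x2·x3. So g is the negation of that single conjunction.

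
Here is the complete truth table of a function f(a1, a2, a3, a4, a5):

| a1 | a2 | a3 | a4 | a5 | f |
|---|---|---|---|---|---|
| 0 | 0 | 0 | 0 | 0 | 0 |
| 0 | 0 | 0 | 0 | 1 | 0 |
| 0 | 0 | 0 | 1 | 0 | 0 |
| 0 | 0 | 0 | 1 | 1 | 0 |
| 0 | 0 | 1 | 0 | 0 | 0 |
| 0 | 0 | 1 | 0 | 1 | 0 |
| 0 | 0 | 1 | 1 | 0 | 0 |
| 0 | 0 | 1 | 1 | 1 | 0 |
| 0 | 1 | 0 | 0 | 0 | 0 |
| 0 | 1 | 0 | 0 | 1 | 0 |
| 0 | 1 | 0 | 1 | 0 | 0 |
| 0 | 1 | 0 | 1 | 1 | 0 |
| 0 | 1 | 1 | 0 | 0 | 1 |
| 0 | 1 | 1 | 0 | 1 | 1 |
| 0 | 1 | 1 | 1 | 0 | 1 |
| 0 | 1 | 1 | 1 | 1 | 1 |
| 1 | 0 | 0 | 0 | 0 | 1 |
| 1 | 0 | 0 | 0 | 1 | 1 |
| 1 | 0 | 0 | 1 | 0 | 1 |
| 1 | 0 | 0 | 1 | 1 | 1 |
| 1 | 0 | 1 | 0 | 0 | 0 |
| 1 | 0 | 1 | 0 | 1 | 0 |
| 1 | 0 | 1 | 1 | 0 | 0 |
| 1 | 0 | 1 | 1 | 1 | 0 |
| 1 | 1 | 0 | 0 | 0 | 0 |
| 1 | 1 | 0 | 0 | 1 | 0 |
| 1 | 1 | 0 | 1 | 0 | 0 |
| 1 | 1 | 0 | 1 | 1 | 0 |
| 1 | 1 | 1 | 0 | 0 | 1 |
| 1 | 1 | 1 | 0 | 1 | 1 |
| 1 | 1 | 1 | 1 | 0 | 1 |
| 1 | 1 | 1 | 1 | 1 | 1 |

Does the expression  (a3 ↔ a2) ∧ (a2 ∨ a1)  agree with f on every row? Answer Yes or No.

Yes

Check the formula against f row by row:
  a1=0, a2=0, a3=0, a4=0, a5=0: formula gives 0, f = 0 ✓
  a1=0, a2=0, a3=0, a4=0, a5=1: formula gives 0, f = 0 ✓
  a1=0, a2=0, a3=0, a4=1, a5=0: formula gives 0, f = 0 ✓
  a1=0, a2=0, a3=0, a4=1, a5=1: formula gives 0, f = 0 ✓
  … (the remaining 28 rows also agree.)
No disagreement on any input; they are logically equivalent.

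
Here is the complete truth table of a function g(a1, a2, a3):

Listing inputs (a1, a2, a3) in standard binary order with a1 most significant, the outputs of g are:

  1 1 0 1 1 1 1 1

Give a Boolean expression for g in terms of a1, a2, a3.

Only row (0,1,0) gives 0. So g is 1 everywhere except there — the complement of the minterm ¬a1·a2·¬a3.

g(a1, a2, a3) = ~((~a1 & a2) & ~a3)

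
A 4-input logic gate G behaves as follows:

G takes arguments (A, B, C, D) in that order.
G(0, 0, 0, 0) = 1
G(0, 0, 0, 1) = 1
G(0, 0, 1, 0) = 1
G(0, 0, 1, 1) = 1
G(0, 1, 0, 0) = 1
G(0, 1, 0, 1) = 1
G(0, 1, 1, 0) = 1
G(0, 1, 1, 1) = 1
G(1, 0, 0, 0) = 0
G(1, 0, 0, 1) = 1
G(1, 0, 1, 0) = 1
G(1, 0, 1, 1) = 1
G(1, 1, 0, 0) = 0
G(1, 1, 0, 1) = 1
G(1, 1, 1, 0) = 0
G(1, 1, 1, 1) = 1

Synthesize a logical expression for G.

G(A, B, C, D) = NOT (((((A AND NOT B) AND NOT C) AND NOT D) OR (((A AND B) AND NOT C) AND NOT D)) OR (((A AND B) AND C) AND NOT D))

There are just 3 zero rows: (1,0,0,0), (1,1,0,0), (1,1,1,0). Their minterms are A·¬B·¬C·¬D, A·B·¬C·¬D, A·B·C·¬D; the OR of those covers precisely the 0-outputs, and negating it yields G.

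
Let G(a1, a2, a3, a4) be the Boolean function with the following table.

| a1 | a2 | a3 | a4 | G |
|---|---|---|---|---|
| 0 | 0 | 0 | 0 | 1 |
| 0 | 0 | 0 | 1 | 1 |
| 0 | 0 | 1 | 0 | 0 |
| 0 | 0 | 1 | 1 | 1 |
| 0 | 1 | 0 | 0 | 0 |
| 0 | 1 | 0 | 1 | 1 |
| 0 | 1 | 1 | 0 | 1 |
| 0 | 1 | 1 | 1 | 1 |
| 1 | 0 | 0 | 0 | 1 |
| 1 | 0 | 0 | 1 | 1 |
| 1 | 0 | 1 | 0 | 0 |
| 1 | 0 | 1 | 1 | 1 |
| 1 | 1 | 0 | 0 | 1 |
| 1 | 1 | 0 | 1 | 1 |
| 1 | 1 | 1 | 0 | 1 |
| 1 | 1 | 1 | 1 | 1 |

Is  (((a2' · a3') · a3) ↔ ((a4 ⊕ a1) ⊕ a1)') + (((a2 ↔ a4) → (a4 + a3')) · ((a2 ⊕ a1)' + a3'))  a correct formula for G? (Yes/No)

No

Check the formula against G row by row:
  a1=0, a2=0, a3=0, a4=0: formula gives 1, G = 1 ✓
  a1=0, a2=0, a3=0, a4=1: formula gives 1, G = 1 ✓
  a1=0, a2=0, a3=1, a4=0: formula gives 0, G = 0 ✓
  a1=0, a2=0, a3=1, a4=1: formula gives 1, G = 1 ✓
  a1=0, a2=1, a3=0, a4=0: formula gives 1, but G = 0 ✗
Since they disagree at (0,1,0,0), the expression is not a correct formula for G.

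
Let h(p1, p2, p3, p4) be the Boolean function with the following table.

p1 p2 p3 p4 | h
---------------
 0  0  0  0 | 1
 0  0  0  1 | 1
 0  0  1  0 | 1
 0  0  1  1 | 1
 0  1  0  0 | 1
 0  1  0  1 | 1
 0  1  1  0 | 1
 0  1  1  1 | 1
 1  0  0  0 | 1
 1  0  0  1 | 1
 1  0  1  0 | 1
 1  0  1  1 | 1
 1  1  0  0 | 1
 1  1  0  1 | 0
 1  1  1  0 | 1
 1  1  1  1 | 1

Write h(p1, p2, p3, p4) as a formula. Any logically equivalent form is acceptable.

h is 0 on exactly one input, (1,1,0,1), whose minterm is p1·p2·¬p3·p4. So h is the negation of that single conjunction.

h(p1, p2, p3, p4) = NOT (((p1 AND p2) AND NOT p3) AND p4)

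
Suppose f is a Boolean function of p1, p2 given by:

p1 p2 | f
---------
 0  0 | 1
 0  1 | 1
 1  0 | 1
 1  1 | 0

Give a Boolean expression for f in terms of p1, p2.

The output is 0 only when every input is 1 — NAND of all inputs.

f(p1, p2) = (p1 · p2)'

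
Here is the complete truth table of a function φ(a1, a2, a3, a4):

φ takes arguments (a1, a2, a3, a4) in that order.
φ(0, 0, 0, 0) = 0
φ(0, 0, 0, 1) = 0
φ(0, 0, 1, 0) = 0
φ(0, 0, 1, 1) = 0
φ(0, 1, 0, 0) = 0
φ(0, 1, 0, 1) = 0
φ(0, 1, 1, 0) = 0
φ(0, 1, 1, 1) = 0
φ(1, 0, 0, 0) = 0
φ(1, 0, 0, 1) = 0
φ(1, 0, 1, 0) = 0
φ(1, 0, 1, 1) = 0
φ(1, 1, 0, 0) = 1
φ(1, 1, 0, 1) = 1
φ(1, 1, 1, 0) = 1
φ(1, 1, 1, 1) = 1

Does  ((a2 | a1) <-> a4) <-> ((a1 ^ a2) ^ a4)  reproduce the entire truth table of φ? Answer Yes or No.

Yes

Check the formula against φ row by row:
  a1=0, a2=0, a3=0, a4=0: formula gives 0, φ = 0 ✓
  a1=0, a2=0, a3=0, a4=1: formula gives 0, φ = 0 ✓
  a1=0, a2=0, a3=1, a4=0: formula gives 0, φ = 0 ✓
  a1=0, a2=0, a3=1, a4=1: formula gives 0, φ = 0 ✓
  … (the remaining 12 rows also agree.)
All 16 rows match — the expression computes φ exactly.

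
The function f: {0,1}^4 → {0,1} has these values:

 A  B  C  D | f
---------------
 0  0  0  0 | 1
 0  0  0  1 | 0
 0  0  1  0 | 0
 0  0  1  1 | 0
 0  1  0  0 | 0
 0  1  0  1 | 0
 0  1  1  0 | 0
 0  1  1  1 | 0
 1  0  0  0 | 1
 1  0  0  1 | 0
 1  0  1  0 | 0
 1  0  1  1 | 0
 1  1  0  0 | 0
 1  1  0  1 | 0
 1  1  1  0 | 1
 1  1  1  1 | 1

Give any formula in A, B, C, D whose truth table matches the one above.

Collect the rows where f=1 — (0,0,0,0), (1,0,0,0), (1,1,1,0), (1,1,1,1) — and write one minterm per row: ¬A·¬B·¬C·¬D, A·¬B·¬C·¬D, A·B·C·¬D, A·B·C·D. Their union (logical OR) reproduces the table exactly.

f(A, B, C, D) = (((((NOT A AND NOT B) AND NOT C) AND NOT D) OR (((A AND NOT B) AND NOT C) AND NOT D)) OR (((A AND B) AND C) AND NOT D)) OR (((A AND B) AND C) AND D)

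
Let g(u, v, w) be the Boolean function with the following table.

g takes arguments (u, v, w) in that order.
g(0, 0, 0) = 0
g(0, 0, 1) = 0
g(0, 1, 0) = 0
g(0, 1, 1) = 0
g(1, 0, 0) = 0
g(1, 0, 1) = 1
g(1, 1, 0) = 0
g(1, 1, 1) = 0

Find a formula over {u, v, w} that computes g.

g is 1 on exactly one input, (1,0,1), whose minterm is u·¬v·w. So g is just that conjunction.

g(u, v, w) = (u AND NOT v) AND w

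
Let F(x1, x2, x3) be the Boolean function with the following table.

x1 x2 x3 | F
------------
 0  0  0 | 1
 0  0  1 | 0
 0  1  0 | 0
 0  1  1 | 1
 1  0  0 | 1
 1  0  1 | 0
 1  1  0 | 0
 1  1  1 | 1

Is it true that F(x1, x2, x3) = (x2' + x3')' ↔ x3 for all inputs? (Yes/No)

Test each input against both F and the formula:
  x1=0, x2=0, x3=0: formula gives 1, F = 1 ✓
  x1=0, x2=0, x3=1: formula gives 0, F = 0 ✓
  x1=0, x2=1, x3=0: formula gives 1, but F = 0 ✗
Since they disagree at (0,1,0), the expression is not a correct formula for F.

No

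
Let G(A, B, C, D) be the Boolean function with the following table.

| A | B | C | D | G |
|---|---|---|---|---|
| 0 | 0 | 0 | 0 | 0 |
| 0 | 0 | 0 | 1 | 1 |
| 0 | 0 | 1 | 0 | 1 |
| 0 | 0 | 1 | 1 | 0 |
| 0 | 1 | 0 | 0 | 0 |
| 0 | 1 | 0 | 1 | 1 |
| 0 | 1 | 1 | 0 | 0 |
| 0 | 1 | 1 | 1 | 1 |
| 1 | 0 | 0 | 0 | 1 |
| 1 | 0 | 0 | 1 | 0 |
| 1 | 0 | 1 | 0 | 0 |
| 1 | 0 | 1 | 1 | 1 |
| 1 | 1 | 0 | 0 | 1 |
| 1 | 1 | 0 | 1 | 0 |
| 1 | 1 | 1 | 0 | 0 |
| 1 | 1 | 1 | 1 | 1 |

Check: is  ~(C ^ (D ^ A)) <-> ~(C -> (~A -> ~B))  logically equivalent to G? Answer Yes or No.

Check the formula against G row by row:
  A=0, B=0, C=0, D=0: formula gives 0, G = 0 ✓
  A=0, B=0, C=0, D=1: formula gives 1, G = 1 ✓
  A=0, B=0, C=1, D=0: formula gives 1, G = 1 ✓
  A=0, B=0, C=1, D=1: formula gives 0, G = 0 ✓
  … (the remaining 12 rows also agree.)
No disagreement on any input; they are logically equivalent.

Yes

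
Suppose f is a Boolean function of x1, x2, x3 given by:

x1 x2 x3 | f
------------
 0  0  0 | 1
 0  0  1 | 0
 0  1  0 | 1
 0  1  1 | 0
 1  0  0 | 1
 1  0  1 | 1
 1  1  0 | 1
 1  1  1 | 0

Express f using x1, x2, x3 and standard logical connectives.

f is 0 on only 3 rows — (0,0,1), (0,1,1), (1,1,1). Writing each as a minterm (¬x1·¬x2·x3, ¬x1·x2·x3, x1·x2·x3) and OR-ing them characterizes exactly where f=0, so f is the negation of that disjunction.

f(x1, x2, x3) = NOT ((((NOT x1 AND NOT x2) AND x3) OR ((NOT x1 AND x2) AND x3)) OR ((x1 AND x2) AND x3))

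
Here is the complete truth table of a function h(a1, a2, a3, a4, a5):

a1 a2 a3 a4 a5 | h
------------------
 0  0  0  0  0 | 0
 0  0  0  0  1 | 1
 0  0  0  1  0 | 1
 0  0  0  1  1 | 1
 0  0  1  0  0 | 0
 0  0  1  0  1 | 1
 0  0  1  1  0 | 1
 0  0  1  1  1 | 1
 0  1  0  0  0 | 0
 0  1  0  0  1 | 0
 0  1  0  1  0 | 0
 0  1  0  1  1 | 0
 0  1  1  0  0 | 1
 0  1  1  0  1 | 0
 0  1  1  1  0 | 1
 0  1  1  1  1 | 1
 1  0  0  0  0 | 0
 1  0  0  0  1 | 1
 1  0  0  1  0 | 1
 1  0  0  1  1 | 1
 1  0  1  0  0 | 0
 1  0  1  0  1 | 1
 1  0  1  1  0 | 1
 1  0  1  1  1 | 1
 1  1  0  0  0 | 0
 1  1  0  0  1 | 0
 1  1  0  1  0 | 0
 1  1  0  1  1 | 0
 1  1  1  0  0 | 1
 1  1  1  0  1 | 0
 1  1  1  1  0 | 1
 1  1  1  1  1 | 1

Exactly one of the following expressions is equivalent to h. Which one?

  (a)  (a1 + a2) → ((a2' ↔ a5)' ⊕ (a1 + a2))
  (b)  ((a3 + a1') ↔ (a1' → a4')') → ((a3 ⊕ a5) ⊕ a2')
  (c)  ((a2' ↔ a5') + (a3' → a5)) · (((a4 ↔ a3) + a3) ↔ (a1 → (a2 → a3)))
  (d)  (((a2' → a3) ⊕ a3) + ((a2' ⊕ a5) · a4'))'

d

(a) fails at (0,0,0,0,0): the formula yields 1, h is 0.
(b) fails at (0,0,0,0,0): the formula yields 1, h is 0.
(c) fails at (0,0,0,0,0): the formula yields 1, h is 0.
(d) is the remaining candidate, and it agrees with h on all 32 inputs.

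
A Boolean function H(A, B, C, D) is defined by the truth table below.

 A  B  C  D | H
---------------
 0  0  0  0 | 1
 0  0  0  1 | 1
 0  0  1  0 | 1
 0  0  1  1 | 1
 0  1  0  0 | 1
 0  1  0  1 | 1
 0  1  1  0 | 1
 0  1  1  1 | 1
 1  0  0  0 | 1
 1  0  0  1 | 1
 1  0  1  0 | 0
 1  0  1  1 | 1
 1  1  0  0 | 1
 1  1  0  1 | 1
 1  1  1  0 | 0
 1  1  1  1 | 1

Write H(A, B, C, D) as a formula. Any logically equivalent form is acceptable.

The 0-rows are (1,0,1,0), (1,1,1,0). Take each as a conjunction (A·¬B·C·¬D, A·B·C·¬D), form their disjunction, and complement — that gives a formula that is 1 everywhere H is.

H(A, B, C, D) = NOT ((((A AND NOT B) AND C) AND NOT D) OR (((A AND B) AND C) AND NOT D))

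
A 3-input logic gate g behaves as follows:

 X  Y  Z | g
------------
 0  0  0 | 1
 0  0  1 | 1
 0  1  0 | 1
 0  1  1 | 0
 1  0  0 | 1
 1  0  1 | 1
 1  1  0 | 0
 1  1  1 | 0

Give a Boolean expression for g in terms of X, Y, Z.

g(X, Y, Z) = ~((((~X & Y) & Z) | ((X & Y) & ~Z)) | ((X & Y) & Z))

The 0-rows are (0,1,1), (1,1,0), (1,1,1). Take each as a conjunction (¬X·Y·Z, X·Y·¬Z, X·Y·Z), form their disjunction, and complement — that gives a formula that is 1 everywhere g is.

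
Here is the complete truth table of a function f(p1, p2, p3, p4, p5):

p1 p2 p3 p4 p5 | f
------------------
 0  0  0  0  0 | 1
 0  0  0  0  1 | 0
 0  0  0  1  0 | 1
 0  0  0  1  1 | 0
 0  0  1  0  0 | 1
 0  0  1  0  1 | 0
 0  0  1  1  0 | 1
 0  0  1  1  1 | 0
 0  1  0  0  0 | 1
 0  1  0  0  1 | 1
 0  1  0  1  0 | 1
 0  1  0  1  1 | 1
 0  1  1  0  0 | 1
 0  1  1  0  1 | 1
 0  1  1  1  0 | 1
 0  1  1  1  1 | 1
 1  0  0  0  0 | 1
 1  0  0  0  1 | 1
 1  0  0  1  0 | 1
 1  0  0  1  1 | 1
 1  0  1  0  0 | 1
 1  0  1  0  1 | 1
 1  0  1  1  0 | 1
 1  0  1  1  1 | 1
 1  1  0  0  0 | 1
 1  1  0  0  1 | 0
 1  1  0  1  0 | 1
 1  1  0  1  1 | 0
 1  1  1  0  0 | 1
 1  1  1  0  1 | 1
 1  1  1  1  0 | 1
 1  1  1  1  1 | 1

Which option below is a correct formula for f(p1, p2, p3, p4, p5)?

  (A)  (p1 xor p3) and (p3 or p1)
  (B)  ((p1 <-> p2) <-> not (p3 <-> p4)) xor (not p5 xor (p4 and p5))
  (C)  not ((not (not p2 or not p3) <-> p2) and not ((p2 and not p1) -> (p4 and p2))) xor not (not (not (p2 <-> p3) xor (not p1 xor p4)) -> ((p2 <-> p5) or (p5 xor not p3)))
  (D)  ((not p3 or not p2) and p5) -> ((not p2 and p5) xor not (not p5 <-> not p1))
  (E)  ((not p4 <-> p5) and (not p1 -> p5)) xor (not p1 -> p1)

(A) fails at (0,0,0,0,0): the formula yields 0, f is 1.
(B) fails at (0,0,0,1,0): the formula yields 0, f is 1.
(C) fails at (0,0,0,0,1): the formula yields 1, f is 0.
(E) fails at (0,0,0,0,0): the formula yields 0, f is 1.
That leaves (D). Evaluating it on every row reproduces the table of f exactly.

D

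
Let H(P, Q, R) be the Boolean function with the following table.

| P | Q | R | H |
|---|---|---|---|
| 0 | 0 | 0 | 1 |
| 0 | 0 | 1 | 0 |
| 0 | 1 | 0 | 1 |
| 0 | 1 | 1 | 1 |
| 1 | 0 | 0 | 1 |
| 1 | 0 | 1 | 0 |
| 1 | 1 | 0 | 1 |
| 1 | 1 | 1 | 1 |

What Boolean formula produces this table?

H(P, Q, R) = (((P' · Q') · R) + ((P · Q') · R))'

H is 0 on only 2 rows — (0,0,1), (1,0,1). Writing each as a minterm (¬P·¬Q·R, P·¬Q·R) and OR-ing them characterizes exactly where H=0, so H is the negation of that disjunction.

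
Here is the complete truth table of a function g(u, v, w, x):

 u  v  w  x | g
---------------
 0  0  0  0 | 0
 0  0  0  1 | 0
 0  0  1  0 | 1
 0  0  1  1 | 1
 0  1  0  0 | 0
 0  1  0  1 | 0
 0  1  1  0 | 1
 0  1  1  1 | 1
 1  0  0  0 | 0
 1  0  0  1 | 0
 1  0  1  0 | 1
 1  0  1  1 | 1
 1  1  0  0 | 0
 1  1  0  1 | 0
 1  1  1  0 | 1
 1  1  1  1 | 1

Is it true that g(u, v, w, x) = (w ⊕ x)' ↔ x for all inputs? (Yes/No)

Yes

Check the formula against g row by row:
  u=0, v=0, w=0, x=0: formula gives 0, g = 0 ✓
  u=0, v=0, w=0, x=1: formula gives 0, g = 0 ✓
  u=0, v=0, w=1, x=0: formula gives 1, g = 1 ✓
  u=0, v=0, w=1, x=1: formula gives 1, g = 1 ✓
  … (the remaining 12 rows also agree.)
Every row agrees, so the formula is equivalent.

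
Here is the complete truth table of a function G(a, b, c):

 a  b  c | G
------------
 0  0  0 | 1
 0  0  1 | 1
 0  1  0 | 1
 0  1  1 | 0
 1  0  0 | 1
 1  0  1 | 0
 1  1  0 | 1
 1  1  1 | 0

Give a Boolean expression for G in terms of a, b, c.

G is 0 on only 3 rows — (0,1,1), (1,0,1), (1,1,1). Writing each as a minterm (¬a·b·c, a·¬b·c, a·b·c) and OR-ing them characterizes exactly where G=0, so G is the negation of that disjunction.

G(a, b, c) = not ((((not a and b) and c) or ((a and not b) and c)) or ((a and b) and c))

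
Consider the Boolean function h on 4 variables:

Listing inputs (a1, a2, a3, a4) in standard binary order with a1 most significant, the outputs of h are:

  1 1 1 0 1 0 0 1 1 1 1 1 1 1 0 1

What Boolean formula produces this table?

There are just 4 zero rows: (0,0,1,1), (0,1,0,1), (0,1,1,0), (1,1,1,0). Their minterms are ¬a1·¬a2·a3·a4, ¬a1·a2·¬a3·a4, ¬a1·a2·a3·¬a4, a1·a2·a3·¬a4; the OR of those covers precisely the 0-outputs, and negating it yields h.

h(a1, a2, a3, a4) = ~((((((~a1 & ~a2) & a3) & a4) | (((~a1 & a2) & ~a3) & a4)) | (((~a1 & a2) & a3) & ~a4)) | (((a1 & a2) & a3) & ~a4))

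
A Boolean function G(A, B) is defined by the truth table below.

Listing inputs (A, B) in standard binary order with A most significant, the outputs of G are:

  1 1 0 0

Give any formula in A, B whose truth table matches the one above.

The output is the negation of A.

G(A, B) = not A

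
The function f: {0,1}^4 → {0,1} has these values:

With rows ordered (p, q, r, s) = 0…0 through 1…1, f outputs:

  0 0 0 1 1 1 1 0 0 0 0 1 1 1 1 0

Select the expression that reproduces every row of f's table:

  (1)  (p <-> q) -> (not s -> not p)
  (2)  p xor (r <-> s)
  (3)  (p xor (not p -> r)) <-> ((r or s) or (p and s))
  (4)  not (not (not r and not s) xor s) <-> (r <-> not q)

(1): at (0,0,0,0) it gives 1, but f = 0 — eliminated.
(2): at (0,0,0,0) it gives 1, but f = 0 — eliminated.
(3): at (0,0,0,0) it gives 1, but f = 0 — eliminated.
That leaves (4). Evaluating it on every row reproduces the table of f exactly.

4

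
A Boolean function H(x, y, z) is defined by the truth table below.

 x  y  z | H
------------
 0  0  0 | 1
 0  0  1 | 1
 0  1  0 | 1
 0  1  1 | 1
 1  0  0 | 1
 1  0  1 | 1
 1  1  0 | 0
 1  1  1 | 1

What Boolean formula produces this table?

H(x, y, z) = ¬((x ∧ y) ∧ ¬z)

H is 0 on exactly one input, (1,1,0), whose minterm is x·y·¬z. So H is the negation of that single conjunction.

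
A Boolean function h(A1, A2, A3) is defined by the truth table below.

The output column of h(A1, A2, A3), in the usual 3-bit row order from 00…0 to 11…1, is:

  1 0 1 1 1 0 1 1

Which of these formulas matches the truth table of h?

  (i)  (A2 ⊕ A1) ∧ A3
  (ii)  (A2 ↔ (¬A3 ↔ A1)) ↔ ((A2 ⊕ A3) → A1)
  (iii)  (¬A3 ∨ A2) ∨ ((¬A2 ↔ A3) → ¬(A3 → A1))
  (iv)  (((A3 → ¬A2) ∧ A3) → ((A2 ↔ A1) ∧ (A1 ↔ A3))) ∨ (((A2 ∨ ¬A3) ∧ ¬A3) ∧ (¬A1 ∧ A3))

(i) disagrees with h on (0,0,0) (formula → 0, table → 1); rule it out.
(ii) disagrees with h on (0,0,1) (formula → 1, table → 0); rule it out.
(iii) disagrees with h on (0,0,1) (formula → 1, table → 0); rule it out.
(iv) is the remaining candidate, and it agrees with h on all 8 inputs.

iv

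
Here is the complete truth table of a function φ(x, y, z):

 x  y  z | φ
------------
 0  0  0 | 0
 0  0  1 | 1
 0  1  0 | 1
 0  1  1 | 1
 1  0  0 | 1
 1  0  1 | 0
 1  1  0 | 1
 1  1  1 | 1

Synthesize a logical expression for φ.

φ is 0 on only 2 rows — (0,0,0), (1,0,1). Writing each as a minterm (¬x·¬y·¬z, x·¬y·z) and OR-ing them characterizes exactly where φ=0, so φ is the negation of that disjunction.

φ(x, y, z) = not (((not x and not y) and not z) or ((x and not y) and z))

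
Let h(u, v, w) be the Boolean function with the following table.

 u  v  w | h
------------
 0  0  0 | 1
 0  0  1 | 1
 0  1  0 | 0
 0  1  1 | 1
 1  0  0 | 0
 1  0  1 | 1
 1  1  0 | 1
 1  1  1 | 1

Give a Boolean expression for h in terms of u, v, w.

h(u, v, w) = NOT (((NOT u AND v) AND NOT w) OR ((u AND NOT v) AND NOT w))

There are just 2 zero rows: (0,1,0), (1,0,0). Their minterms are ¬u·v·¬w, u·¬v·¬w; the OR of those covers precisely the 0-outputs, and negating it yields h.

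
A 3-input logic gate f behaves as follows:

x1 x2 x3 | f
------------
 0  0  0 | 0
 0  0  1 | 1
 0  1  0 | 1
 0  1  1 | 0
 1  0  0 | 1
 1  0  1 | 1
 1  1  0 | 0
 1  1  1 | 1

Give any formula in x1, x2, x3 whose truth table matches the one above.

f(x1, x2, x3) = ~((((~x1 & ~x2) & ~x3) | ((~x1 & x2) & x3)) | ((x1 & x2) & ~x3))

f is 0 on only 3 rows — (0,0,0), (0,1,1), (1,1,0). Writing each as a minterm (¬x1·¬x2·¬x3, ¬x1·x2·x3, x1·x2·¬x3) and OR-ing them characterizes exactly where f=0, so f is the negation of that disjunction.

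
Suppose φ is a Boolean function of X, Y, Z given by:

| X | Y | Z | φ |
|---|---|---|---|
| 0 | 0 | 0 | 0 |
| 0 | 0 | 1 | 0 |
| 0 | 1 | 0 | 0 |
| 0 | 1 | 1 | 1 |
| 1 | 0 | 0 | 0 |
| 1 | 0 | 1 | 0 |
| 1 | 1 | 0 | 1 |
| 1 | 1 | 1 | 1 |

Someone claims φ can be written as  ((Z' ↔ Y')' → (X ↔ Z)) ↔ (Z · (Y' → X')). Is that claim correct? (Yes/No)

Yes

Evaluate ((Z' ↔ Y')' → (X ↔ Z)) ↔ (Z · (Y' → X')) on each row and compare to φ:
  X=0, Y=0, Z=0: formula gives 0, φ = 0 ✓
  X=0, Y=0, Z=1: formula gives 0, φ = 0 ✓
  X=0, Y=1, Z=0: formula gives 0, φ = 0 ✓
  X=0, Y=1, Z=1: formula gives 1, φ = 1 ✓
  X=1, Y=0, Z=0: formula gives 0, φ = 0 ✓
  … (the remaining 3 rows also agree.)
Every row agrees, so the formula is equivalent.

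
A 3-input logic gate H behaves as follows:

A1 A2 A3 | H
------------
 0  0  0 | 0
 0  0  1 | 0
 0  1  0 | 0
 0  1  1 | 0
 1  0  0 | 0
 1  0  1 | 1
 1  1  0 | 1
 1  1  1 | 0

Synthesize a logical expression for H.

H(A1, A2, A3) = ((A1 & ~A2) & A3) | ((A1 & A2) & ~A3)

H=1 on 2 inputs: (1,0,1), (1,1,0). Reading each as a conjunction of literals (A1·¬A2·A3, A1·A2·¬A3) and taking the OR gives the canonical DNF.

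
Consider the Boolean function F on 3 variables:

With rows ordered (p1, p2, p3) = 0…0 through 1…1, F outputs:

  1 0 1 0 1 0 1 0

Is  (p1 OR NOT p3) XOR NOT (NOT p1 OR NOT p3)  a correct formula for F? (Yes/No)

Yes

Check the formula against F row by row:
  p1=0, p2=0, p3=0: formula gives 1, F = 1 ✓
  p1=0, p2=0, p3=1: formula gives 0, F = 0 ✓
  p1=0, p2=1, p3=0: formula gives 1, F = 1 ✓
  p1=0, p2=1, p3=1: formula gives 0, F = 0 ✓
  p1=1, p2=0, p3=0: formula gives 1, F = 1 ✓
  …and likewise for the remaining 3 rows.
Every row agrees, so the formula is equivalent.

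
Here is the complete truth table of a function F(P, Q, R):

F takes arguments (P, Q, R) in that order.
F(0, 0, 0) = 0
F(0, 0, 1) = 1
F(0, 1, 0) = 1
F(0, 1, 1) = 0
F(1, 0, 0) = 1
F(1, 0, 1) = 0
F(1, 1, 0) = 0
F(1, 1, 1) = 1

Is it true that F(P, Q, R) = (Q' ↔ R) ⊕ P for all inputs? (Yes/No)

Check the formula against F row by row:
  P=0, Q=0, R=0: formula gives 0, F = 0 ✓
  P=0, Q=0, R=1: formula gives 1, F = 1 ✓
  P=0, Q=1, R=0: formula gives 1, F = 1 ✓
  P=0, Q=1, R=1: formula gives 0, F = 0 ✓
  P=1, Q=0, R=0: formula gives 1, F = 1 ✓
  … (the remaining 3 rows also agree.)
No disagreement on any input; they are logically equivalent.

Yes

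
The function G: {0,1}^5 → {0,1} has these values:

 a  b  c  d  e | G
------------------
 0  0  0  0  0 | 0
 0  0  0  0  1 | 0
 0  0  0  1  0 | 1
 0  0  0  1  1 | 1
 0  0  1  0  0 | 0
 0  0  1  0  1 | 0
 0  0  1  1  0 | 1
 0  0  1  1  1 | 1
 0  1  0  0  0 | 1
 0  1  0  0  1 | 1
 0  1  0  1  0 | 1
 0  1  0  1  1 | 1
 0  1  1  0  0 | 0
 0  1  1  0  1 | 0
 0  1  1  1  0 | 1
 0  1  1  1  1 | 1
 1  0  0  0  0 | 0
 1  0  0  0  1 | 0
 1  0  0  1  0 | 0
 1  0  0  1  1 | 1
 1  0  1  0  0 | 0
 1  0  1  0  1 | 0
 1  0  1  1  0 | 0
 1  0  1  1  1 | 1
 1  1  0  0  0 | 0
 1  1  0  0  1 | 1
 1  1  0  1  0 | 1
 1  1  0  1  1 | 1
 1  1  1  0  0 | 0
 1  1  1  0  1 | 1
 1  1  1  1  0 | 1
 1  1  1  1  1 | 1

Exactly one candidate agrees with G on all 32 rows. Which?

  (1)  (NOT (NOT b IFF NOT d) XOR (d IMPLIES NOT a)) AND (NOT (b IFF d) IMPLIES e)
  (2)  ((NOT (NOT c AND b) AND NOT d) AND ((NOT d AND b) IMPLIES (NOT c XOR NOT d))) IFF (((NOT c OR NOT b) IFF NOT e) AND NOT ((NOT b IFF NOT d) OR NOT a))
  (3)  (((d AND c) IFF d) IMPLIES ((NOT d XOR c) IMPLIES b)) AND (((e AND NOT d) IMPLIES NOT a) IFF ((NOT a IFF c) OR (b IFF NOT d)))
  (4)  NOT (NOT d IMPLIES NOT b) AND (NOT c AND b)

2

(1) disagrees with G on (0,0,0,0,0) (formula → 1, table → 0); rule it out.
(3) disagrees with G on (0,0,1,0,0) (formula → 1, table → 0); rule it out.
(4) disagrees with G on (0,0,0,1,0) (formula → 0, table → 1); rule it out.
Only (2) survives; checking it on all 32 rows confirms it matches G.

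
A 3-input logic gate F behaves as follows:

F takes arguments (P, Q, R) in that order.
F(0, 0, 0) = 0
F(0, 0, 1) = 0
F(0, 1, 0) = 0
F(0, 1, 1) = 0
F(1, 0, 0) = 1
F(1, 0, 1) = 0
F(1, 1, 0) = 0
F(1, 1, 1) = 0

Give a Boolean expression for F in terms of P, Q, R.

Only row (1,0,0) gives 1. That row's minterm P·¬Q·¬R is F directly.

F(P, Q, R) = (P and not Q) and not R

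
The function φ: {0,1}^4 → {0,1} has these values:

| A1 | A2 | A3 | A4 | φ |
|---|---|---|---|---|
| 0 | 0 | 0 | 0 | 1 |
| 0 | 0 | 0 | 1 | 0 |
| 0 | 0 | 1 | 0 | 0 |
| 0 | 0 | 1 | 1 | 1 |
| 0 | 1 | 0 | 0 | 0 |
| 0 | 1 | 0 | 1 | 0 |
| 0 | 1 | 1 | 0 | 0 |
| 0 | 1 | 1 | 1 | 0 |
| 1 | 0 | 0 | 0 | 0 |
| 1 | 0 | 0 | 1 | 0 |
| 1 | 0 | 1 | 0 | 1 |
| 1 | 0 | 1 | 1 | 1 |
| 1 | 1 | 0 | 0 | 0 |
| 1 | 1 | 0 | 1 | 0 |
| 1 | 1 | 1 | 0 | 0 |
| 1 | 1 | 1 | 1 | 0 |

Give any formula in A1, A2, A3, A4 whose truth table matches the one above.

φ=1 on 4 inputs: (0,0,0,0), (0,0,1,1), (1,0,1,0), (1,0,1,1). Reading each as a conjunction of literals (¬A1·¬A2·¬A3·¬A4, ¬A1·¬A2·A3·A4, A1·¬A2·A3·¬A4, A1·¬A2·A3·A4) and taking the OR gives the canonical DNF.

φ(A1, A2, A3, A4) = (((((~A1 & ~A2) & ~A3) & ~A4) | (((~A1 & ~A2) & A3) & A4)) | (((A1 & ~A2) & A3) & ~A4)) | (((A1 & ~A2) & A3) & A4)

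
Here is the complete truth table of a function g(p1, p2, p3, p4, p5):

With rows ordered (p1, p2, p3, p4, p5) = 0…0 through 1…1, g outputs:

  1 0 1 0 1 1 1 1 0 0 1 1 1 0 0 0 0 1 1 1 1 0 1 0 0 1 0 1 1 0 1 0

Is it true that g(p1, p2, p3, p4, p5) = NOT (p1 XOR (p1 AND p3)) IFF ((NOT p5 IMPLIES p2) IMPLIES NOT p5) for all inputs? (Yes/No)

No

Check the formula against g row by row:
  p1=0, p2=0, p3=0, p4=0, p5=0: formula gives 1, g = 1 ✓
  p1=0, p2=0, p3=0, p4=0, p5=1: formula gives 0, g = 0 ✓
  p1=0, p2=0, p3=0, p4=1, p5=0: formula gives 1, g = 1 ✓
  p1=0, p2=0, p3=0, p4=1, p5=1: formula gives 0, g = 0 ✓
  …
  p1=0, p2=0, p3=1, p4=0, p5=1: formula gives 0, but g = 1 ✗
A single disagreement suffices: at (0,0,1,0,1) they differ, so the formula does not compute g.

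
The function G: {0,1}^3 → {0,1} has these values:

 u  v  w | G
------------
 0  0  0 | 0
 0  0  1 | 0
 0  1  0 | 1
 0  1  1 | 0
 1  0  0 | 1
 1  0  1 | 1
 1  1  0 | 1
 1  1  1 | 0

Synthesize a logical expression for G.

G=1 on 4 inputs: (0,1,0), (1,0,0), (1,0,1), (1,1,0). Reading each as a conjunction of literals (¬u·v·¬w, u·¬v·¬w, u·¬v·w, u·v·¬w) and taking the OR gives the canonical DNF.

G(u, v, w) = ((((u' · v) · w') + ((u · v') · w')) + ((u · v') · w)) + ((u · v) · w')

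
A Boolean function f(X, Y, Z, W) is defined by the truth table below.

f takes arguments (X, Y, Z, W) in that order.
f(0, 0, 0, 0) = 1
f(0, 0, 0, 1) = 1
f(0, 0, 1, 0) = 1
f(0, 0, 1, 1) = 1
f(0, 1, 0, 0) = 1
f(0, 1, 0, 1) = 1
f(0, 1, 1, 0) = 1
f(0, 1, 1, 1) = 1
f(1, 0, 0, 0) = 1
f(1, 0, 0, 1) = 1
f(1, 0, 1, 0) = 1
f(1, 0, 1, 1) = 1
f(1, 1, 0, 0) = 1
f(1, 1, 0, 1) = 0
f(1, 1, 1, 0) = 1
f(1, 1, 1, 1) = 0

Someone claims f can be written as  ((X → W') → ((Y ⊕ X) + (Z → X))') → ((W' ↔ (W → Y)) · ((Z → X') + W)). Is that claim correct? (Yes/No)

Check the formula against f row by row:
  X=0, Y=0, Z=0, W=0: formula gives 1, f = 1 ✓
  X=0, Y=0, Z=0, W=1: formula gives 1, f = 1 ✓
  X=0, Y=0, Z=1, W=0: formula gives 1, f = 1 ✓
  X=0, Y=0, Z=1, W=1: formula gives 1, f = 1 ✓
  …and likewise for the remaining 12 rows.
All 16 rows match — the expression computes f exactly.

Yes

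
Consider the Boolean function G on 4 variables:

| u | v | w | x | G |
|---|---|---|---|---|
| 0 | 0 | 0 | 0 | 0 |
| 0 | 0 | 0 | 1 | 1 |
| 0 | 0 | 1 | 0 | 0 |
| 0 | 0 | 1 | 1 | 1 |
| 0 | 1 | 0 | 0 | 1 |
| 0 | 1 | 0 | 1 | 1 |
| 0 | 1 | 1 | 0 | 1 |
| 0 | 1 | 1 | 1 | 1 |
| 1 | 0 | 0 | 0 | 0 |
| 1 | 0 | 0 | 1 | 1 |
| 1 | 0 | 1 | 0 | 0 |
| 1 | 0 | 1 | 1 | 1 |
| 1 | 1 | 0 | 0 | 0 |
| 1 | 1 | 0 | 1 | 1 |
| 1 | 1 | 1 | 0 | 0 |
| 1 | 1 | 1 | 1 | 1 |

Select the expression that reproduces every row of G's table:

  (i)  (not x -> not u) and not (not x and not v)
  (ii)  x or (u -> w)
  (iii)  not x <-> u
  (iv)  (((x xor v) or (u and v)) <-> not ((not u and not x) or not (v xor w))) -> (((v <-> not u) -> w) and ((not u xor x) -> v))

i

(ii) disagrees with G on (0,0,0,0) (formula → 1, table → 0); rule it out.
(iii) disagrees with G on (0,1,0,0) (formula → 0, table → 1); rule it out.
(iv) disagrees with G on (1,0,1,0) (formula → 1, table → 0); rule it out.
That leaves (i). Evaluating it on every row reproduces the table of G exactly.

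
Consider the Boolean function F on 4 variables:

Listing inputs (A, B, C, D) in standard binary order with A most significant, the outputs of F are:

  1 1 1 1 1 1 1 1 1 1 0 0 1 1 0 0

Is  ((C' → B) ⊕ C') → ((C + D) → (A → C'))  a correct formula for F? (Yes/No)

Check the formula against F row by row:
  A=0, B=0, C=0, D=0: formula gives 1, F = 1 ✓
  A=0, B=0, C=0, D=1: formula gives 1, F = 1 ✓
  A=0, B=0, C=1, D=0: formula gives 1, F = 1 ✓
  A=0, B=0, C=1, D=1: formula gives 1, F = 1 ✓
  …and likewise for the remaining 12 rows.
All 16 rows match — the expression computes F exactly.

Yes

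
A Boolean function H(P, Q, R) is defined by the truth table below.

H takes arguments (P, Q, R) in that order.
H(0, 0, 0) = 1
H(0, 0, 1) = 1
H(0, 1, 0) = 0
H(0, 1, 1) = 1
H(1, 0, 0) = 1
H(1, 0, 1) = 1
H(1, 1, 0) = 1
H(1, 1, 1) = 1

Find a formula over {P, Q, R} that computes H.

H(P, Q, R) = not ((not P and Q) and not R)

Only row (0,1,0) gives 0. So H is 1 everywhere except there — the complement of the minterm ¬P·Q·¬R.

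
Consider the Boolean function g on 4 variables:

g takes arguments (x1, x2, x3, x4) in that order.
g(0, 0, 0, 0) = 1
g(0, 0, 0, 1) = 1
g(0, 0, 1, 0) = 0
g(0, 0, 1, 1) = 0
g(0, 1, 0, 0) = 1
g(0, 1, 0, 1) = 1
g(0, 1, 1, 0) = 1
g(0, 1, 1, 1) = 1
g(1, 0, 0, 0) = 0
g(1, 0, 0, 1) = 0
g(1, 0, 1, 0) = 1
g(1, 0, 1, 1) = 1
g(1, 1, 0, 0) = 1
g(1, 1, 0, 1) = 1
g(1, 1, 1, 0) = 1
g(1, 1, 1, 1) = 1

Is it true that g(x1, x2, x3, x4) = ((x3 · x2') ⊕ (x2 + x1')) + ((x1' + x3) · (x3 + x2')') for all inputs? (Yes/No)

Check the formula against g row by row:
  x1=0, x2=0, x3=0, x4=0: formula gives 1, g = 1 ✓
  x1=0, x2=0, x3=0, x4=1: formula gives 1, g = 1 ✓
  x1=0, x2=0, x3=1, x4=0: formula gives 0, g = 0 ✓
  x1=0, x2=0, x3=1, x4=1: formula gives 0, g = 0 ✓
  …and likewise for the remaining 12 rows.
No disagreement on any input; they are logically equivalent.

Yes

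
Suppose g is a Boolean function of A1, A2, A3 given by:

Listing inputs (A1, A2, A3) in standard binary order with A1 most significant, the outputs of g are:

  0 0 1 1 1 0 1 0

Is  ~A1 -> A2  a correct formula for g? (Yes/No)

No

Check the formula against g row by row:
  A1=0, A2=0, A3=0: formula gives 0, g = 0 ✓
  A1=0, A2=0, A3=1: formula gives 0, g = 0 ✓
  A1=0, A2=1, A3=0: formula gives 1, g = 1 ✓
  A1=0, A2=1, A3=1: formula gives 1, g = 1 ✓
  A1=1, A2=0, A3=0: formula gives 1, g = 1 ✓
  A1=1, A2=0, A3=1: formula gives 1, but g = 0 ✗
Row (1,0,1) is a counterexample, so the formula is not equivalent to g.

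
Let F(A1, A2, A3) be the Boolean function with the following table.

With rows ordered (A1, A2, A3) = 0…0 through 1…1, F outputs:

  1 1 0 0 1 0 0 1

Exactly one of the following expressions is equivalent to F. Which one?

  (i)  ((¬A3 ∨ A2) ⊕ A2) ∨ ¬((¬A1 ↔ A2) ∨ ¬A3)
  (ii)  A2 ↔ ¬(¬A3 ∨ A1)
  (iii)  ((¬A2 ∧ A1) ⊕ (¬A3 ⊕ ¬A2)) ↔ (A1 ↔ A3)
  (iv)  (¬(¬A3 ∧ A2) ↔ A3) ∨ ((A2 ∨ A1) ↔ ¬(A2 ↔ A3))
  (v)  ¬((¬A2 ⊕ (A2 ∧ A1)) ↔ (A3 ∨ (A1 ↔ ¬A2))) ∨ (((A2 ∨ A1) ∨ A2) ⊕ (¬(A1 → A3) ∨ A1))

(ii) disagrees with F on (0,0,1) (formula → 0, table → 1); rule it out.
(iii) disagrees with F on (0,0,0) (formula → 0, table → 1); rule it out.
(iv) disagrees with F on (0,1,0) (formula → 1, table → 0); rule it out.
(v) disagrees with F on (0,0,1) (formula → 0, table → 1); rule it out.
(i) is the remaining candidate, and it agrees with F on all 8 inputs.

i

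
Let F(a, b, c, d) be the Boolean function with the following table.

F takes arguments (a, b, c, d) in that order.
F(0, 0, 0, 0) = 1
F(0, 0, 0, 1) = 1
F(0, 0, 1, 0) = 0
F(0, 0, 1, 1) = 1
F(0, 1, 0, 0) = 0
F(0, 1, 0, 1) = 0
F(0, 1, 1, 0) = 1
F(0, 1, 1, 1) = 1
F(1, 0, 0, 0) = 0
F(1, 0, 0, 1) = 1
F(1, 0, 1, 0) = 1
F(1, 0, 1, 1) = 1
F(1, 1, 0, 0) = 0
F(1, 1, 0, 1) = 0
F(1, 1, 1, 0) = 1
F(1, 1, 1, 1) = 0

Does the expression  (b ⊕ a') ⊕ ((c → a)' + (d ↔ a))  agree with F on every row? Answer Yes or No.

Check the formula against F row by row:
  a=0, b=0, c=0, d=0: formula gives 0, but F = 1 ✗
Row (0,0,0,0) is a counterexample, so the formula is not equivalent to F.

No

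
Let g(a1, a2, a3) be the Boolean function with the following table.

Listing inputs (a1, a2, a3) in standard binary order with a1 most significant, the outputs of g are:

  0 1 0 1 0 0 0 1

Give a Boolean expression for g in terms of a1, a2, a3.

g(a1, a2, a3) = (((a1' · a2') · a3) + ((a1' · a2) · a3)) + ((a1 · a2) · a3)

The 1-rows are (0,0,1), (0,1,1), (1,1,1). Each contributes one minterm — ¬a1·¬a2·a3; ¬a1·a2·a3; a1·a2·a3 — and their disjunction is a sum-of-products form of g.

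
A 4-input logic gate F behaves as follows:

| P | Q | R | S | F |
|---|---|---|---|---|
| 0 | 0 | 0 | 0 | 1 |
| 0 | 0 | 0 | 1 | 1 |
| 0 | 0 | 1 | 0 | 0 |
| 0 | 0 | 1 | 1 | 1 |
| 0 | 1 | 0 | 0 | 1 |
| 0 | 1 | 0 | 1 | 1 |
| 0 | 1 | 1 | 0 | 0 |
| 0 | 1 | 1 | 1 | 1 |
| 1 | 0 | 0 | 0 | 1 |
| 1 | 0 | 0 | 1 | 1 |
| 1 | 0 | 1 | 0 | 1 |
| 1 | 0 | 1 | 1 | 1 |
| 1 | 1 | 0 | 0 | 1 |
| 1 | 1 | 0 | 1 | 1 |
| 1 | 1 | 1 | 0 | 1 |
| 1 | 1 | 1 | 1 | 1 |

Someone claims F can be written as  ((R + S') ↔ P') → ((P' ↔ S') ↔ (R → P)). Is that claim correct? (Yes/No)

Evaluate ((R + S') ↔ P') → ((P' ↔ S') ↔ (R → P)) on each row and compare to F:
  P=0, Q=0, R=0, S=0: formula gives 1, F = 1 ✓
  P=0, Q=0, R=0, S=1: formula gives 1, F = 1 ✓
  P=0, Q=0, R=1, S=0: formula gives 0, F = 0 ✓
  P=0, Q=0, R=1, S=1: formula gives 1, F = 1 ✓
  …and likewise for the remaining 12 rows.
All 16 rows match — the expression computes F exactly.

Yes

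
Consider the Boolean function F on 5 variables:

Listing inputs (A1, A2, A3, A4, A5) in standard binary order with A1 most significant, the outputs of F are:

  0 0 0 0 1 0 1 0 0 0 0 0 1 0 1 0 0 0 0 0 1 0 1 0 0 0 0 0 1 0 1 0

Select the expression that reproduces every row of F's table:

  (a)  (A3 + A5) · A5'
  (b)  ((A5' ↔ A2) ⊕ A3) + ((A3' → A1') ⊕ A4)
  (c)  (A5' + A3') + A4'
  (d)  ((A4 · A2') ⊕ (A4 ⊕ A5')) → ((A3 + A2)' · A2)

(b) fails at (0,0,0,0,0): the formula yields 1, F is 0.
(c) fails at (0,0,0,0,0): the formula yields 1, F is 0.
(d) fails at (0,0,0,0,1): the formula yields 1, F is 0.
Only (a) survives; checking it on all 32 rows confirms it matches F.

a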